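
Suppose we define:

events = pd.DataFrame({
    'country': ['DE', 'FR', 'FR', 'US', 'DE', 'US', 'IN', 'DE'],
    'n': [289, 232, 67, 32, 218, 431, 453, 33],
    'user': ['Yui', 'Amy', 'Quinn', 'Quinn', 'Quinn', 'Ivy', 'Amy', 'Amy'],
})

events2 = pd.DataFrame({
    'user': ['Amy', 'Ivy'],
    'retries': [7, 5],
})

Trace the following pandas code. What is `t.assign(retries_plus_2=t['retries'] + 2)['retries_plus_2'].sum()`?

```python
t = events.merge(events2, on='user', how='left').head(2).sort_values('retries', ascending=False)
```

merge on 'user' (how='left') → 8 rows:
  country    n   user  retries
0      DE  289    Yui      NaN
1      FR  232    Amy      7.0
2      FR   67  Quinn      NaN
3      US   32  Quinn      NaN
4      DE  218  Quinn      NaN
5      US  431    Ivy      5.0
6      IN  453    Amy      7.0
7      DE   33    Amy      7.0
take first 2 rows:
  country    n user  retries
0      DE  289  Yui      NaN
1      FR  232  Amy      7.0
sort by retries descending:
  country    n user  retries
1      FR  232  Amy      7.0
0      DE  289  Yui      NaN
add column retries_plus_2 = t['retries'] + 2:
  country    n user  retries  retries_plus_2
1      FR  232  Amy      7.0             9.0
0      DE  289  Yui      NaN             NaN
So sum() = 9.0.

9.0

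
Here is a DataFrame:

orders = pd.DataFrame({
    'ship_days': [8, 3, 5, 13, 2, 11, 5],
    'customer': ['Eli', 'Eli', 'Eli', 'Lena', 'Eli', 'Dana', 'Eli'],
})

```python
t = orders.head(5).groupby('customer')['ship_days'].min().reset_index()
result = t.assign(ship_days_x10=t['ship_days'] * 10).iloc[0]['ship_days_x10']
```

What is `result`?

20

take first 5 rows:
   ship_days customer
0          8      Eli
1          3      Eli
2          5      Eli
3         13     Lena
4          2      Eli
group by customer, min of ship_days:
customer
Eli      2
Lena    13
Name: ship_days, dtype: int64
reset_index():
  customer  ship_days
0      Eli          2
1     Lena         13
add column ship_days_x10 = t['ship_days'] * 10:
  customer  ship_days  ship_days_x10
0      Eli          2             20
1     Lena         13            130
Then the value at position 0, column 'ship_days_x10': 20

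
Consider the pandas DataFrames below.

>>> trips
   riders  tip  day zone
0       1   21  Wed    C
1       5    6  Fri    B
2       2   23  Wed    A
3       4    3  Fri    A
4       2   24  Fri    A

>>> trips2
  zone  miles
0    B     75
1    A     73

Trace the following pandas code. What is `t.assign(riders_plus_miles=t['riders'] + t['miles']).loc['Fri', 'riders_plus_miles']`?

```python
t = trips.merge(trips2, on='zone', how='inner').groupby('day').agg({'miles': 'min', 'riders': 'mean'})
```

76.6666666667

merge on 'zone' (how='inner') → 4 rows:
   riders  tip  day zone  miles
0       5    6  Fri    B     75
1       2   23  Wed    A     73
2       4    3  Fri    A     73
3       2   24  Fri    A     73
group by day: min(miles), mean(riders):
     miles    riders
day                 
Fri     73  3.666667
Wed     73  2.000000
add column riders_plus_miles = t['riders'] + t['miles']:
     miles    riders  riders_plus_miles
day                                    
Fri     73  3.666667          76.666667
Wed     73  2.000000          75.000000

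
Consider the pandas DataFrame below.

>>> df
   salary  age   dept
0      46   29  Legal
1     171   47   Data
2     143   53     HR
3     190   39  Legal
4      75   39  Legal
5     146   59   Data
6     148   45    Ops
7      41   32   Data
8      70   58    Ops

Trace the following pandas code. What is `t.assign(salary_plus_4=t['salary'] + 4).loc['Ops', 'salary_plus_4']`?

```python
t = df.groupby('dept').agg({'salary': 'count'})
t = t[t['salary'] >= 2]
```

group by dept, count of salary:
       salary
dept         
Data        3
HR          1
Legal       3
Ops         2
filter rows where salary >= 2:
       salary
dept         
Data        3
Legal       3
Ops         2
add column salary_plus_4 = t['salary'] + 4:
       salary  salary_plus_4
dept                        
Data        3              7
Legal       3              7
Ops         2              6
Reading off the value at row 'Ops', column 'salary_plus_4', we get 6.

6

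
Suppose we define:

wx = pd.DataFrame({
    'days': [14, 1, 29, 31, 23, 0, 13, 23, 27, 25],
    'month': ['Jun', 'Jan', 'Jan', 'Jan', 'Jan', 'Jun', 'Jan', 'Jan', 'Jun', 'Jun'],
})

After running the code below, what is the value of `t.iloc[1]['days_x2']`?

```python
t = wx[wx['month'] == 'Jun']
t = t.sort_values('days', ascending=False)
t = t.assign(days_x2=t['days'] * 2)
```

50

filter rows where month == 'Jun':
   days month
0    14   Jun
5     0   Jun
8    27   Jun
9    25   Jun
sort by days descending:
   days month
8    27   Jun
9    25   Jun
0    14   Jun
5     0   Jun
add column days_x2 = t['days'] * 2:
   days month  days_x2
8    27   Jun       54
9    25   Jun       50
0    14   Jun       28
5     0   Jun        0
The value at position 1, column 'days_x2' is 50.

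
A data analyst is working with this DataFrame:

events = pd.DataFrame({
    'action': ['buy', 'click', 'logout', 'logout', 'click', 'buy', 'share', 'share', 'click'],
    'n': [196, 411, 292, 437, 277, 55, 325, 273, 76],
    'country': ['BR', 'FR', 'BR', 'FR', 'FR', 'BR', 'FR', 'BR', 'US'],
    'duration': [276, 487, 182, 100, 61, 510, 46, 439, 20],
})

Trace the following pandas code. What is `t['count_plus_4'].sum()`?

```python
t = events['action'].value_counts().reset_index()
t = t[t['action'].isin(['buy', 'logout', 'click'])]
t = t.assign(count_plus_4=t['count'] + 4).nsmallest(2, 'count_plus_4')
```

value_counts of action:
action
click     3
buy       2
logout    2
share     2
Name: count, dtype: int64
reset_index():
   action  count
0   click      3
1     buy      2
2  logout      2
3   share      2
filter rows where action in ['buy', 'logout', 'click']:
   action  count
0   click      3
1     buy      2
2  logout      2
add column count_plus_4 = t['count'] + 4:
   action  count  count_plus_4
0   click      3             7
1     buy      2             6
2  logout      2             6
take 2 rows with smallest count_plus_4:
   action  count  count_plus_4
1     buy      2             6
2  logout      2             6
Hence 12.

12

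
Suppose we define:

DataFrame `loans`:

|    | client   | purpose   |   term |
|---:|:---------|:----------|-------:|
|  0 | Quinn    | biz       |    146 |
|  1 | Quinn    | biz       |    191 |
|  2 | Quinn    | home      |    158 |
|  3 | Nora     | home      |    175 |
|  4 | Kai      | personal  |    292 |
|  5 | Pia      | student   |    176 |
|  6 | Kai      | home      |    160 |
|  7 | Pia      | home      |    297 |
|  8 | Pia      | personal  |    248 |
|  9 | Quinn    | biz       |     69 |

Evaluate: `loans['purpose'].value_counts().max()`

value_counts of purpose:
purpose
home        4
biz         3
personal    2
student     1
Name: count, dtype: int64
Taking the max of the resulting series gives 4.

4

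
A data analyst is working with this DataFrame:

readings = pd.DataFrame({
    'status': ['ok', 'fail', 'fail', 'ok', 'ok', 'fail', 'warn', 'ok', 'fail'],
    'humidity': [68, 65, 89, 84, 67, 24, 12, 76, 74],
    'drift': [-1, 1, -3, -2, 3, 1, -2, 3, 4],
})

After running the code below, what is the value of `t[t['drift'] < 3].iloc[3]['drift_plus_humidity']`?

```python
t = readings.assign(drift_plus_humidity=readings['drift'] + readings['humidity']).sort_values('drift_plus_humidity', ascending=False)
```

add column drift_plus_humidity = readings['drift'] + readings['humidity']:
  status  humidity  drift  drift_plus_humidity
0     ok        68     -1                   67
1   fail        65      1                   66
2   fail        89     -3                   86
3     ok        84     -2                   82
4     ok        67      3                   70
5   fail        24      1                   25
6   warn        12     -2                   10
7     ok        76      3                   79
8   fail        74      4                   78
sort by drift_plus_humidity descending:
  status  humidity  drift  drift_plus_humidity
2   fail        89     -3                   86
3     ok        84     -2                   82
7     ok        76      3                   79
8   fail        74      4                   78
4     ok        67      3                   70
0     ok        68     -1                   67
1   fail        65      1                   66
5   fail        24      1                   25
6   warn        12     -2                   10
filter rows where drift < 3:
  status  humidity  drift  drift_plus_humidity
2   fail        89     -3                   86
3     ok        84     -2                   82
0     ok        68     -1                   67
1   fail        65      1                   66
5   fail        24      1                   25
6   warn        12     -2                   10

66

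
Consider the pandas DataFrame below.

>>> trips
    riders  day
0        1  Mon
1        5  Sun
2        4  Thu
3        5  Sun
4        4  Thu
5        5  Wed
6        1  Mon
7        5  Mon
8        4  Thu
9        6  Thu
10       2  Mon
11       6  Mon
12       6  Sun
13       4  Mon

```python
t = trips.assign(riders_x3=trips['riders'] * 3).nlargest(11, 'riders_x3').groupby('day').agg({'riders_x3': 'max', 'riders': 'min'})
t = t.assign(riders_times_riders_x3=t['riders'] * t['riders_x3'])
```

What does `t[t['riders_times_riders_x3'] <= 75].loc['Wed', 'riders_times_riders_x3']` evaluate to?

75

add column riders_x3 = trips['riders'] * 3:
    riders  day  riders_x3
0        1  Mon          3
1        5  Sun         15
2        4  Thu         12
3        5  Sun         15
4        4  Thu         12
5        5  Wed         15
6        1  Mon          3
7        5  Mon         15
8        4  Thu         12
9        6  Thu         18
10       2  Mon          6
11       6  Mon         18
12       6  Sun         18
13       4  Mon         12
take 11 rows with largest riders_x3:
    riders  day  riders_x3
9        6  Thu         18
11       6  Mon         18
12       6  Sun         18
1        5  Sun         15
3        5  Sun         15
5        5  Wed         15
7        5  Mon         15
2        4  Thu         12
4        4  Thu         12
8        4  Thu         12
13       4  Mon         12
group by day: max(riders_x3), min(riders):
     riders_x3  riders
day                   
Mon         18       4
Sun         18       5
Thu         18       4
Wed         15       5
add column riders_times_riders_x3 = t['riders'] * t['riders_x3']:
     riders_x3  riders  riders_times_riders_x3
day                                           
Mon         18       4                      72
Sun         18       5                      90
Thu         18       4                      72
Wed         15       5                      75
filter rows where riders_times_riders_x3 <= 75:
     riders_x3  riders  riders_times_riders_x3
day                                           
Mon         18       4                      72
Thu         18       4                      72
Wed         15       5                      75
Finally, value at row 'Wed', column 'riders_times_riders_x3' = 75.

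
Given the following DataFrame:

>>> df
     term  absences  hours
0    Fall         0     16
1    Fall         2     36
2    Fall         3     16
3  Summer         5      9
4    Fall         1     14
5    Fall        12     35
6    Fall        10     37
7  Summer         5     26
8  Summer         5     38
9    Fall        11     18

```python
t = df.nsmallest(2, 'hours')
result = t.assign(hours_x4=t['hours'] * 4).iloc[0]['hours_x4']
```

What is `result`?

36

take 2 rows with smallest hours:
     term  absences  hours
3  Summer         5      9
4    Fall         1     14
add column hours_x4 = t['hours'] * 4:
     term  absences  hours  hours_x4
3  Summer         5      9        36
4    Fall         1     14        56
value at position 0, column 'hours_x4' → 36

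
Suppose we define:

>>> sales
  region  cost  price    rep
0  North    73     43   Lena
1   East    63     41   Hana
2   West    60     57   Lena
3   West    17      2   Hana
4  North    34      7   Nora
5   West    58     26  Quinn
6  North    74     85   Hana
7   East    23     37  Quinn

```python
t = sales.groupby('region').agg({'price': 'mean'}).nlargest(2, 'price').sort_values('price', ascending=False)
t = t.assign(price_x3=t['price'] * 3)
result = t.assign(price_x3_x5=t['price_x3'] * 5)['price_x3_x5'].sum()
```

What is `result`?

group by region, mean of price:
            price
region           
East    39.000000
North   45.000000
West    28.333333
take 2 rows with largest price:
        price
region       
North    45.0
East     39.0
sort by price descending:
        price
region       
North    45.0
East     39.0
add column price_x3 = t['price'] * 3:
        price  price_x3
region                 
North    45.0     135.0
East     39.0     117.0
add column price_x3_x5 = t['price_x3'] * 5:
        price  price_x3  price_x3_x5
region                              
North    45.0     135.0        675.0
East     39.0     117.0        585.0
The sum of column 'price_x3_x5' is 1260.0.

1260.0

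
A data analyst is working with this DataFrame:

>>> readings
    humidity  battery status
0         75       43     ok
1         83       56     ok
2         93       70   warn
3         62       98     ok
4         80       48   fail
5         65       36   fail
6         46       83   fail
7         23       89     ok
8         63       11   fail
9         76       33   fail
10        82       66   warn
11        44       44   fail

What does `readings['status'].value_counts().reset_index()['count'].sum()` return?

value_counts of status:
status
fail    6
ok      4
warn    2
Name: count, dtype: int64
reset_index():
  status  count
0   fail      6
1     ok      4
2   warn      2

12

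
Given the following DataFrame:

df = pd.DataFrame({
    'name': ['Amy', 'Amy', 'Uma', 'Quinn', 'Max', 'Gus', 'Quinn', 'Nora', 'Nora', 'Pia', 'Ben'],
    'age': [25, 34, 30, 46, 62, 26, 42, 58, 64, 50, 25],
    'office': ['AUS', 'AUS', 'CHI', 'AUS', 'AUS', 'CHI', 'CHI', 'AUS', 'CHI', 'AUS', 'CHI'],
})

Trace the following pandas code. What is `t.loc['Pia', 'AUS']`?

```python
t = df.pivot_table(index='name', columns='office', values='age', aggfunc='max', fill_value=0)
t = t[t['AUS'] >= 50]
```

pivot: rows=name, cols=office, max(age):
office  AUS  CHI
name            
Amy      34    0
Ben       0   25
Gus       0   26
Max      62    0
Nora     58   64
Pia      50    0
Quinn    46   42
Uma       0   30
filter rows where AUS >= 50:
office  AUS  CHI
name            
Max      62    0
Nora     58   64
Pia      50    0
Hence 50.

50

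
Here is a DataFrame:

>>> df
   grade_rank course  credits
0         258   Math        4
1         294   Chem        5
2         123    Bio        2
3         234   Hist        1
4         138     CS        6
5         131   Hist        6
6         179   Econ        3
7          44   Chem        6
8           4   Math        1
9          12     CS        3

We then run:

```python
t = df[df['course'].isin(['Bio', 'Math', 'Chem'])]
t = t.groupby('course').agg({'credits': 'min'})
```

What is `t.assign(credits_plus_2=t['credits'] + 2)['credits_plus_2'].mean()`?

filter rows where course in ['Bio', 'Math', 'Chem']:
   grade_rank course  credits
0         258   Math        4
1         294   Chem        5
2         123    Bio        2
7          44   Chem        6
8           4   Math        1
group by course, min of credits:
        credits
course         
Bio           2
Chem          5
Math          1
add column credits_plus_2 = t['credits'] + 2:
        credits  credits_plus_2
course                         
Bio           2               4
Chem          5               7
Math          1               3

4.66666666667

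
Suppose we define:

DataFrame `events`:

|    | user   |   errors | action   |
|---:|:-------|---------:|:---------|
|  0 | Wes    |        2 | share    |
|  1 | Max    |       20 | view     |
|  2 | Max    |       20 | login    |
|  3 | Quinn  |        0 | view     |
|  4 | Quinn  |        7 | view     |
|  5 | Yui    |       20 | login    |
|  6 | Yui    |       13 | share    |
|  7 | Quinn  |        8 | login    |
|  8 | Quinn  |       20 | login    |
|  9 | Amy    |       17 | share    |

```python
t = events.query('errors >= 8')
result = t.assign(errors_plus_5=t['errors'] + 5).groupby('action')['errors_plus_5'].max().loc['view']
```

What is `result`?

25

filter rows where errors >= 8:
    user  errors action
1    Max      20   view
2    Max      20  login
5    Yui      20  login
6    Yui      13  share
7  Quinn       8  login
8  Quinn      20  login
9    Amy      17  share
add column errors_plus_5 = t['errors'] + 5:
    user  errors action  errors_plus_5
1    Max      20   view             25
2    Max      20  login             25
5    Yui      20  login             25
6    Yui      13  share             18
7  Quinn       8  login             13
8  Quinn      20  login             25
9    Amy      17  share             22
group by action, max of errors_plus_5:
action
login    25
share    22
view     25
Name: errors_plus_5, dtype: int64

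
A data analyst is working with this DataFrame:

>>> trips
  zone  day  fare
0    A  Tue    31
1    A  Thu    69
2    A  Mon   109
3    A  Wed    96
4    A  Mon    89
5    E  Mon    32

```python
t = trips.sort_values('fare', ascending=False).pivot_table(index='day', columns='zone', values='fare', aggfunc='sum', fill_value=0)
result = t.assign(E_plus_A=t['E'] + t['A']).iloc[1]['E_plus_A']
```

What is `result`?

sort by fare descending:
  zone  day  fare
2    A  Mon   109
3    A  Wed    96
4    A  Mon    89
1    A  Thu    69
5    E  Mon    32
0    A  Tue    31
pivot: rows=day, cols=zone, sum(fare):
zone    A   E
day          
Mon   198  32
Thu    69   0
Tue    31   0
Wed    96   0
add column E_plus_A = t['E'] + t['A']:
zone    A   E  E_plus_A
day                    
Mon   198  32       230
Thu    69   0        69
Tue    31   0        31
Wed    96   0        96

69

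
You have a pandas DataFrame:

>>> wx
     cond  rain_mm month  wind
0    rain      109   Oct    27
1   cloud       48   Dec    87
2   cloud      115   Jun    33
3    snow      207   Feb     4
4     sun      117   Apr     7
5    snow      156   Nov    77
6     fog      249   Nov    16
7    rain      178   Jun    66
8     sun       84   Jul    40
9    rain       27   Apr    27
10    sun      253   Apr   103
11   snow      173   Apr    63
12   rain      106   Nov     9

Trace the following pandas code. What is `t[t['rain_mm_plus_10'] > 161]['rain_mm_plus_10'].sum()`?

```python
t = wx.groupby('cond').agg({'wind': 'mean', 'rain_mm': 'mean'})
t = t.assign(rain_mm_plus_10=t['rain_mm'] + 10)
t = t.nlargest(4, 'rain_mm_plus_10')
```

group by cond: mean(wind), mean(rain_mm):
        wind     rain_mm
cond                    
cloud  60.00   81.500000
fog    16.00  249.000000
rain   32.25  105.000000
snow   48.00  178.666667
sun    50.00  151.333333
add column rain_mm_plus_10 = t['rain_mm'] + 10:
        wind     rain_mm  rain_mm_plus_10
cond                                     
cloud  60.00   81.500000        91.500000
fog    16.00  249.000000       259.000000
rain   32.25  105.000000       115.000000
snow   48.00  178.666667       188.666667
sun    50.00  151.333333       161.333333
take 4 rows with largest rain_mm_plus_10:
       wind     rain_mm  rain_mm_plus_10
cond                                    
fog   16.00  249.000000       259.000000
snow  48.00  178.666667       188.666667
sun   50.00  151.333333       161.333333
rain  32.25  105.000000       115.000000
filter rows where rain_mm_plus_10 > 161:
      wind     rain_mm  rain_mm_plus_10
cond                                   
fog   16.0  249.000000       259.000000
snow  48.0  178.666667       188.666667
sun   50.0  151.333333       161.333333
Hence 609.0.

609.0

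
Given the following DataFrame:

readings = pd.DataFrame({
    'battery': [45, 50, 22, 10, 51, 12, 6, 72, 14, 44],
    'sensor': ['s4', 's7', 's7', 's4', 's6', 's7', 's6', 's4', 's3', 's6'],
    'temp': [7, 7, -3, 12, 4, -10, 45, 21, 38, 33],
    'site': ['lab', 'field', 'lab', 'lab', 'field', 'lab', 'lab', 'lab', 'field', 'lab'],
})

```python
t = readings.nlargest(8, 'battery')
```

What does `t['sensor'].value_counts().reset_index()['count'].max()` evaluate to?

take 8 rows with largest battery:
   battery sensor  temp   site
7       72     s4    21    lab
4       51     s6     4  field
1       50     s7     7  field
0       45     s4     7    lab
9       44     s6    33    lab
2       22     s7    -3    lab
8       14     s3    38  field
5       12     s7   -10    lab
value_counts of sensor:
sensor
s7    3
s4    2
s6    2
s3    1
Name: count, dtype: int64
reset_index():
  sensor  count
0     s7      3
1     s4      2
2     s6      2
3     s3      1

3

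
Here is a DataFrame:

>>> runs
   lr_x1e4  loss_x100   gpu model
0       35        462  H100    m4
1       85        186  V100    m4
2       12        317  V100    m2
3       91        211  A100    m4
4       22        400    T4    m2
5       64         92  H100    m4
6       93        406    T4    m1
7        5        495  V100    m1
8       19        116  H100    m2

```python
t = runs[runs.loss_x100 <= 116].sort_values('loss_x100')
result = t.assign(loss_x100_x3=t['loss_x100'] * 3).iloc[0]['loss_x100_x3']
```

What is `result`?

filter rows where loss_x100 <= 116:
   lr_x1e4  loss_x100   gpu model
5       64         92  H100    m4
8       19        116  H100    m2
sort by loss_x100:
   lr_x1e4  loss_x100   gpu model
5       64         92  H100    m4
8       19        116  H100    m2
add column loss_x100_x3 = t['loss_x100'] * 3:
   lr_x1e4  loss_x100   gpu model  loss_x100_x3
5       64         92  H100    m4           276
8       19        116  H100    m2           348
Hence 276.

276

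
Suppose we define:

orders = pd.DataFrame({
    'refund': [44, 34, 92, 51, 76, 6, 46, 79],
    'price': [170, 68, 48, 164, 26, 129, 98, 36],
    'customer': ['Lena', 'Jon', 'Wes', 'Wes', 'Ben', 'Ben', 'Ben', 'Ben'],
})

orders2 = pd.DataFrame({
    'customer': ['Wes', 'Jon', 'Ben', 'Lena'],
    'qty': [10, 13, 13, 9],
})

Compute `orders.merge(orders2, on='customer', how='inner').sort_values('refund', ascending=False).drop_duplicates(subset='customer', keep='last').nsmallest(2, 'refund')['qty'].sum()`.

26

merge on 'customer' (how='inner') → 8 rows:
   refund  price customer  qty
0      44    170     Lena    9
1      34     68      Jon   13
2      92     48      Wes   10
3      51    164      Wes   10
4      76     26      Ben   13
5       6    129      Ben   13
6      46     98      Ben   13
7      79     36      Ben   13
sort by refund descending:
   refund  price customer  qty
2      92     48      Wes   10
7      79     36      Ben   13
4      76     26      Ben   13
3      51    164      Wes   10
6      46     98      Ben   13
0      44    170     Lena    9
1      34     68      Jon   13
5       6    129      Ben   13
drop duplicate customer (keep=last):
   refund  price customer  qty
3      51    164      Wes   10
0      44    170     Lena    9
1      34     68      Jon   13
5       6    129      Ben   13
take 2 rows with smallest refund:
   refund  price customer  qty
5       6    129      Ben   13
1      34     68      Jon   13
Finally, sum of column 'qty' = 26.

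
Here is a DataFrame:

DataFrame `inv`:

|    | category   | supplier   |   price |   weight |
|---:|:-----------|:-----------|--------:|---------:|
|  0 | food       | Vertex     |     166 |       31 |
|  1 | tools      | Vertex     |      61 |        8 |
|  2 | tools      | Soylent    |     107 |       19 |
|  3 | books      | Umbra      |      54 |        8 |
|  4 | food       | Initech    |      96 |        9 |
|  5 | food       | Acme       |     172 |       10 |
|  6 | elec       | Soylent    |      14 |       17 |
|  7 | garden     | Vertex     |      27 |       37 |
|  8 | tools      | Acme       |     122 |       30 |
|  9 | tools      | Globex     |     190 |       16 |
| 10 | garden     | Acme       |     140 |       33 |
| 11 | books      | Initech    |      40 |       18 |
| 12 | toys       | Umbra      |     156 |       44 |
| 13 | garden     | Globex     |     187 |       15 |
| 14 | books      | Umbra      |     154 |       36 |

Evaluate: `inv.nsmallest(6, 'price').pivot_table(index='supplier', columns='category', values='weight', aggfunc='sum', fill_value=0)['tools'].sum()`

take 6 rows with smallest price:
   category supplier  price  weight
6      elec  Soylent     14      17
7    garden   Vertex     27      37
11    books  Initech     40      18
3     books    Umbra     54       8
1     tools   Vertex     61       8
4      food  Initech     96       9
pivot: rows=supplier, cols=category, sum(weight):
category  books  elec  food  garden  tools
supplier                                  
Initech      18     0     9       0      0
Soylent       0    17     0       0      0
Umbra         8     0     0       0      0
Vertex        0     0     0      37      8

8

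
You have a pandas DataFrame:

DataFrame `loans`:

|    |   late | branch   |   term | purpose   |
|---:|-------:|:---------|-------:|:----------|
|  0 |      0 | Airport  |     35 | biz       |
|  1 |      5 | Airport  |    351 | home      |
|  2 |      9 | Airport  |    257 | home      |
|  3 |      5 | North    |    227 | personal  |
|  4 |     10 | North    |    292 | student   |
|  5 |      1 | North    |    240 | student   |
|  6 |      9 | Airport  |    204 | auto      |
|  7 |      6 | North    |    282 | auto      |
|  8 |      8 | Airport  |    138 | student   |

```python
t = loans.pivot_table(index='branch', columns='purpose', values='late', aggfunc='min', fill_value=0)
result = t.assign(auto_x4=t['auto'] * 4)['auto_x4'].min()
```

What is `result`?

pivot: rows=branch, cols=purpose, min(late):
purpose  auto  biz  home  personal  student
branch                                     
Airport     9    0     5         0        8
North       6    0     0         5        1
add column auto_x4 = t['auto'] * 4:
purpose  auto  biz  home  personal  student  auto_x4
branch                                              
Airport     9    0     5         0        8       36
North       6    0     0         5        1       24
Hence 24.

24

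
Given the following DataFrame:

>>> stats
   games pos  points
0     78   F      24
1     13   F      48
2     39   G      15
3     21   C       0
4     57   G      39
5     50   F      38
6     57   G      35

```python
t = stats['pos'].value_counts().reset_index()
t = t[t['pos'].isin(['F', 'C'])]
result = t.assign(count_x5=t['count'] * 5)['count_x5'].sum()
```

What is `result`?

20

value_counts of pos:
pos
F    3
G    3
C    1
Name: count, dtype: int64
reset_index():
  pos  count
0   F      3
1   G      3
2   C      1
filter rows where pos in ['F', 'C']:
  pos  count
0   F      3
2   C      1
add column count_x5 = t['count'] * 5:
  pos  count  count_x5
0   F      3        15
2   C      1         5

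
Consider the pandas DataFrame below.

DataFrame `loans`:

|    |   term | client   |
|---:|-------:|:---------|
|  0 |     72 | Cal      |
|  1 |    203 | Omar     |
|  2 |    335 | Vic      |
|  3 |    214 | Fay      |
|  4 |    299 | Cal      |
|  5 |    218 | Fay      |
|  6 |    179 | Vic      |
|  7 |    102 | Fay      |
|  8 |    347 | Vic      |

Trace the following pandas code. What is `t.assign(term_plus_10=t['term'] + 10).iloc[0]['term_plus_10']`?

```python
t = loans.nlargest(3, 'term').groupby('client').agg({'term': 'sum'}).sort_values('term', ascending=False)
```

692

take 3 rows with largest term:
   term client
8   347    Vic
2   335    Vic
4   299    Cal
group by client, sum of term:
        term
client      
Cal      299
Vic      682
sort by term descending:
        term
client      
Vic      682
Cal      299
add column term_plus_10 = t['term'] + 10:
        term  term_plus_10
client                    
Vic      682           692
Cal      299           309
Hence 692.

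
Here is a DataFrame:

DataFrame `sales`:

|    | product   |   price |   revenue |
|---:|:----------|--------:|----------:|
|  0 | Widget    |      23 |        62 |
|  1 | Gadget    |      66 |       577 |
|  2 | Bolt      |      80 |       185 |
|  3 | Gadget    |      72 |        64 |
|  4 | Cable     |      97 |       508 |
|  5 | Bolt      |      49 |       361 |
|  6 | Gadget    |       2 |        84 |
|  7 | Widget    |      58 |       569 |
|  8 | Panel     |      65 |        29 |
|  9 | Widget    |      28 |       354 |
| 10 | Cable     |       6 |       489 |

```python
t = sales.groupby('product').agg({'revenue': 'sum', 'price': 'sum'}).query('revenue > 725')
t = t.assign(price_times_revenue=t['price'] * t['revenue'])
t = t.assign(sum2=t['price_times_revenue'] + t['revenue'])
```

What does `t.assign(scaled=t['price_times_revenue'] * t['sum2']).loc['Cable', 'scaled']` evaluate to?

10647824408

group by product: sum(revenue), sum(price):
         revenue  price
product                
Bolt         546    129
Cable        997    103
Gadget       725    140
Panel         29     65
Widget       985    109
filter rows where revenue > 725:
         revenue  price
product                
Cable        997    103
Widget       985    109
add column price_times_revenue = t['price'] * t['revenue']:
         revenue  price  price_times_revenue
product                                     
Cable        997    103               102691
Widget       985    109               107365
add column sum2 = t['price_times_revenue'] + t['revenue']:
         revenue  price  price_times_revenue    sum2
product                                             
Cable        997    103               102691  103688
Widget       985    109               107365  108350
add column scaled = t['price_times_revenue'] * t['sum2']:
         revenue  price  price_times_revenue    sum2       scaled
product                                                          
Cable        997    103               102691  103688  10647824408
Widget       985    109               107365  108350  11632997750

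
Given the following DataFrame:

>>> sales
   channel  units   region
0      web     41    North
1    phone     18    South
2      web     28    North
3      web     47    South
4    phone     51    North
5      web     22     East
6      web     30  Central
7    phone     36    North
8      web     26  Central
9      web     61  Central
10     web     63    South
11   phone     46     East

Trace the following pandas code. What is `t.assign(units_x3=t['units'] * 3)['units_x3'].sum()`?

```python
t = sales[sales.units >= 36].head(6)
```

897

filter rows where units >= 36:
   channel  units   region
0      web     41    North
3      web     47    South
4    phone     51    North
7    phone     36    North
9      web     61  Central
10     web     63    South
11   phone     46     East
take first 6 rows:
   channel  units   region
0      web     41    North
3      web     47    South
4    phone     51    North
7    phone     36    North
9      web     61  Central
10     web     63    South
add column units_x3 = t['units'] * 3:
   channel  units   region  units_x3
0      web     41    North       123
3      web     47    South       141
4    phone     51    North       153
7    phone     36    North       108
9      web     61  Central       183
10     web     63    South       189
The sum of column 'units_x3' is 897.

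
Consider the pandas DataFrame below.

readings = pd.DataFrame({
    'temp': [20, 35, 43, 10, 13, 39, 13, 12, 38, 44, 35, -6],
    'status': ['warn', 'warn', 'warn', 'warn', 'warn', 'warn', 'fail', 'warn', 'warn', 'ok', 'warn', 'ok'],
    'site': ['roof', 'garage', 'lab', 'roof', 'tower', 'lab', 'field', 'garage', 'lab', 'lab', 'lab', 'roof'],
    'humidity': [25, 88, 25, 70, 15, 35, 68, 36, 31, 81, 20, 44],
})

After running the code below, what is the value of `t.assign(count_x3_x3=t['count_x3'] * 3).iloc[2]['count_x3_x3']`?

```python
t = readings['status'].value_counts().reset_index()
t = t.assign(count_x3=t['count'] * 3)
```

value_counts of status:
status
warn    9
ok      2
fail    1
Name: count, dtype: int64
reset_index():
  status  count
0   warn      9
1     ok      2
2   fail      1
add column count_x3 = t['count'] * 3:
  status  count  count_x3
0   warn      9        27
1     ok      2         6
2   fail      1         3
add column count_x3_x3 = t['count_x3'] * 3:
  status  count  count_x3  count_x3_x3
0   warn      9        27           81
1     ok      2         6           18
2   fail      1         3            9
value at position 2, column 'count_x3_x3' → 9

9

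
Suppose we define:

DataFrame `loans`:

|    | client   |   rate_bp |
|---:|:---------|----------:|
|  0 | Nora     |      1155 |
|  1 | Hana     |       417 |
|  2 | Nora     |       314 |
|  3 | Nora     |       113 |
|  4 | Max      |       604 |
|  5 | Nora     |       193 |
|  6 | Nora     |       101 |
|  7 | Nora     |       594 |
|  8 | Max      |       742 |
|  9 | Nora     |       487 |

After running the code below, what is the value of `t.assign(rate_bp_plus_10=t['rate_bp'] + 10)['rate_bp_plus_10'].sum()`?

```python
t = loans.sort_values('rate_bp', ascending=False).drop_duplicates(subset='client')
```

2344

sort by rate_bp descending:
  client  rate_bp
0   Nora     1155
8    Max      742
4    Max      604
7   Nora      594
9   Nora      487
1   Hana      417
2   Nora      314
5   Nora      193
3   Nora      113
6   Nora      101
drop duplicate client (keep=first):
  client  rate_bp
0   Nora     1155
8    Max      742
1   Hana      417
add column rate_bp_plus_10 = t['rate_bp'] + 10:
  client  rate_bp  rate_bp_plus_10
0   Nora     1155             1165
8    Max      742              752
1   Hana      417              427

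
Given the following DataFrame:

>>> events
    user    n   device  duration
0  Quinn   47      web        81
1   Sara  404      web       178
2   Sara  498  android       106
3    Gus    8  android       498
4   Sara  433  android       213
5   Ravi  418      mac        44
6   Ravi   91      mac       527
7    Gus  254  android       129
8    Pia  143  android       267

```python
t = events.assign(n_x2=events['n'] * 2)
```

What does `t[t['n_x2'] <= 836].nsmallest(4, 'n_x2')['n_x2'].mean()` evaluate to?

144.5

add column n_x2 = events['n'] * 2:
    user    n   device  duration  n_x2
0  Quinn   47      web        81    94
1   Sara  404      web       178   808
2   Sara  498  android       106   996
3    Gus    8  android       498    16
4   Sara  433  android       213   866
5   Ravi  418      mac        44   836
6   Ravi   91      mac       527   182
7    Gus  254  android       129   508
8    Pia  143  android       267   286
filter rows where n_x2 <= 836:
    user    n   device  duration  n_x2
0  Quinn   47      web        81    94
1   Sara  404      web       178   808
3    Gus    8  android       498    16
5   Ravi  418      mac        44   836
6   Ravi   91      mac       527   182
7    Gus  254  android       129   508
8    Pia  143  android       267   286
take 4 rows with smallest n_x2:
    user    n   device  duration  n_x2
3    Gus    8  android       498    16
0  Quinn   47      web        81    94
6   Ravi   91      mac       527   182
8    Pia  143  android       267   286
Hence 144.5.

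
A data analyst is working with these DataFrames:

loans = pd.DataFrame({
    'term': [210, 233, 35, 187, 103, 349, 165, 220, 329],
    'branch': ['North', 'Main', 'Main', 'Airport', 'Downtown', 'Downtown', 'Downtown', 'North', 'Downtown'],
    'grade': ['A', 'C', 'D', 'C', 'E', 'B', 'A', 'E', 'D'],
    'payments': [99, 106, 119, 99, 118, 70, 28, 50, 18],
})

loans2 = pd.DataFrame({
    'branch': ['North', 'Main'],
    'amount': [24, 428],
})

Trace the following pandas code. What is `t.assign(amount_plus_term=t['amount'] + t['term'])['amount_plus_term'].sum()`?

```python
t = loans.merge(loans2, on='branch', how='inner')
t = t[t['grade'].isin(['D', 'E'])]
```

merge on 'branch' (how='inner') → 4 rows:
   term branch grade  payments  amount
0   210  North     A        99      24
1   233   Main     C       106     428
2    35   Main     D       119     428
3   220  North     E        50      24
filter rows where grade in ['D', 'E']:
   term branch grade  payments  amount
2    35   Main     D       119     428
3   220  North     E        50      24
add column amount_plus_term = t['amount'] + t['term']:
   term branch grade  payments  amount  amount_plus_term
2    35   Main     D       119     428               463
3   220  North     E        50      24               244

707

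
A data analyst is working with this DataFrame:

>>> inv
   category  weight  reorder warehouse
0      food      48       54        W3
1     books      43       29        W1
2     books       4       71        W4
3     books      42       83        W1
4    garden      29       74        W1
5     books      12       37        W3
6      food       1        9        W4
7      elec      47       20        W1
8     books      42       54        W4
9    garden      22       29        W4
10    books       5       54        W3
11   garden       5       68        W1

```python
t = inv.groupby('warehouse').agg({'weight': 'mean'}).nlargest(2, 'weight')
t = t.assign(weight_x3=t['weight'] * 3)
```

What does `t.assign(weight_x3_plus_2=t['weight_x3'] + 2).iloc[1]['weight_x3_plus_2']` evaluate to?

group by warehouse, mean of weight:
              weight
warehouse           
W1         33.200000
W3         21.666667
W4         17.250000
take 2 rows with largest weight:
              weight
warehouse           
W1         33.200000
W3         21.666667
add column weight_x3 = t['weight'] * 3:
              weight  weight_x3
warehouse                      
W1         33.200000       99.6
W3         21.666667       65.0
add column weight_x3_plus_2 = t['weight_x3'] + 2:
              weight  weight_x3  weight_x3_plus_2
warehouse                                        
W1         33.200000       99.6             101.6
W3         21.666667       65.0              67.0
So iloc[1]['weight_x3_plus_2'] = 67.0.

67.0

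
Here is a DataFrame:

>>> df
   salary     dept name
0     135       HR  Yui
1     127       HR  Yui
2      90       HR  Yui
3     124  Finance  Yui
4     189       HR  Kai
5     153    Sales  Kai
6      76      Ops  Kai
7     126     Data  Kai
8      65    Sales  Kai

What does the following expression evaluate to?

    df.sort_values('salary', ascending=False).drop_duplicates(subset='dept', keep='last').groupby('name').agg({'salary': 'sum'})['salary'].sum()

481

sort by salary descending:
   salary     dept name
4     189       HR  Kai
5     153    Sales  Kai
0     135       HR  Yui
1     127       HR  Yui
7     126     Data  Kai
3     124  Finance  Yui
2      90       HR  Yui
6      76      Ops  Kai
8      65    Sales  Kai
drop duplicate dept (keep=last):
   salary     dept name
7     126     Data  Kai
3     124  Finance  Yui
2      90       HR  Yui
6      76      Ops  Kai
8      65    Sales  Kai
group by name, sum of salary:
      salary
name        
Kai      267
Yui      214
The sum of column 'salary' is 481.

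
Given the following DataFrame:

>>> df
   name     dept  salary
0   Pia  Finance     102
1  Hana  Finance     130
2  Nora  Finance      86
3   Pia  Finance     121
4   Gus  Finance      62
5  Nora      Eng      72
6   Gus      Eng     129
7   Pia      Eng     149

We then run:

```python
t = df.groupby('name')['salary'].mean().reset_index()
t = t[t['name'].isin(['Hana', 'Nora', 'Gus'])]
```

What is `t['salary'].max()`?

group by name, mean of salary:
name
Gus      95.5
Hana    130.0
Nora     79.0
Pia     124.0
Name: salary, dtype: float64
reset_index():
   name  salary
0   Gus    95.5
1  Hana   130.0
2  Nora    79.0
3   Pia   124.0
filter rows where name in ['Hana', 'Nora', 'Gus']:
   name  salary
0   Gus    95.5
1  Hana   130.0
2  Nora    79.0
Taking the max of column 'salary' gives 130.0.

130.0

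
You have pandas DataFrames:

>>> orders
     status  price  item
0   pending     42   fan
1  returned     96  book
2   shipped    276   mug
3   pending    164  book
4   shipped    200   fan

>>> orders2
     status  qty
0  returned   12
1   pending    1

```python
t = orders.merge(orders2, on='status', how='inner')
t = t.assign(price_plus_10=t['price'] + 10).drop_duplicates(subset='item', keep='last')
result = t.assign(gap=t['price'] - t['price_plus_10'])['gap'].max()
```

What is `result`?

-10

merge on 'status' (how='inner') → 3 rows:
     status  price  item  qty
0   pending     42   fan    1
1  returned     96  book   12
2   pending    164  book    1
add column price_plus_10 = t['price'] + 10:
     status  price  item  qty  price_plus_10
0   pending     42   fan    1             52
1  returned     96  book   12            106
2   pending    164  book    1            174
drop duplicate item (keep=last):
    status  price  item  qty  price_plus_10
0  pending     42   fan    1             52
2  pending    164  book    1            174
add column gap = t['price'] - t['price_plus_10']:
    status  price  item  qty  price_plus_10  gap
0  pending     42   fan    1             52  -10
2  pending    164  book    1            174  -10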